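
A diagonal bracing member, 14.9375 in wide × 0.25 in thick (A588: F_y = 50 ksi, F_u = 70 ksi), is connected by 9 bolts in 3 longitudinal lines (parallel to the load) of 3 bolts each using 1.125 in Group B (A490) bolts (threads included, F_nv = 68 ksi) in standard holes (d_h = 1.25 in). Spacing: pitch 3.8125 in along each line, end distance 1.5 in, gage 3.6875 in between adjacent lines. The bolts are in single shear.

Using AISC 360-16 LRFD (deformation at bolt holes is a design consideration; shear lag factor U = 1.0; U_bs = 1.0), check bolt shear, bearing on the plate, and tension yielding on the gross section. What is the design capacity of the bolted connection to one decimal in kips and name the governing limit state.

168.0 kips (gross-section yield governs)

Bolt shear: A_b = π(1.125)²/4 = 0.99402 in². φR_n = 0.75 × 68 × 0.99402 × 9 × 1 = 456.3 kips.
Bearing (0.25 in plate, F_u = 70 ksi): end bolts L_c = 1.5 − 1.25/2 = 0.875, R_n = min(1.2×0.875×0.25×70, 2.4×1.125×0.25×70) = 18.375 kips/bolt; interior L_c = 3.8125 − 1.25 = 2.5625, R_n = 47.25 kips/bolt. φR_n = 0.75 × (3×18.375 + 6×47.25) = 254.0 kips.
Tension yield (gross): A_g = 14.9375×0.25 = 3.7344 in². φR_n = 0.90 × 50 × 3.7344 = 168.0 kips.
Governing: min(456.3, 254.0, 168.0) = 168.0 kips → gross-section yield.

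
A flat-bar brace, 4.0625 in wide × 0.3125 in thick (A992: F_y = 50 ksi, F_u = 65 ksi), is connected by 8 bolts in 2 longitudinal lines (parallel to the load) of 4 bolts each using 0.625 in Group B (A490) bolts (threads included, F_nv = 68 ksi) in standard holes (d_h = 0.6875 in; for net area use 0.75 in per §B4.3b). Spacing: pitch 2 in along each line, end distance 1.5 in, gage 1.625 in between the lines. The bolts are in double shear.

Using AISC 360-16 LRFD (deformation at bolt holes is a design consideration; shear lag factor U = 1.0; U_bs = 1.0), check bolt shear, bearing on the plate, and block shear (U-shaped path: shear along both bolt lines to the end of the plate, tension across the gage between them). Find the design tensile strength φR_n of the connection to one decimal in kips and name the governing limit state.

Bolt shear: A_b = π(0.625)²/4 = 0.3068 in². φR_n = 0.75 × 68 × 0.3068 × 8 × 2 = 250.3 kips.
Bearing (0.3125 in plate, F_u = 65 ksi): end bolts L_c = 1.5 − 0.6875/2 = 1.15625, R_n = min(1.2×1.15625×0.3125×65, 2.4×0.625×0.3125×65) = 28.184 kips/bolt; interior L_c = 2 − 0.6875 = 1.3125, R_n = 30.469 kips/bolt. φR_n = 0.75 × (2×28.184 + 6×30.469) = 179.4 kips.
Block shear: shear path 2×[1.5+3×2] = 2×7.5 in, A_gv = 4.6875, A_nv = 2×(7.5 − 3.5×0.75)×0.3125 = 3.0469 in²; tension across gage: (1.625 − 1×0.75)×0.3125 = 0.27344 in². R_n = min(0.6×65×3.0469, 0.6×50×4.6875) + 1.0×65×0.27344 = min(118.83, 140.63) + 17.774 = 136.6 kips. φR_n = 0.75 × 136.6 = 102.5 kips.
Governing: min(250.3, 179.4, 102.5) = 102.5 kips → block shear.

102.5 kips (block shear governs)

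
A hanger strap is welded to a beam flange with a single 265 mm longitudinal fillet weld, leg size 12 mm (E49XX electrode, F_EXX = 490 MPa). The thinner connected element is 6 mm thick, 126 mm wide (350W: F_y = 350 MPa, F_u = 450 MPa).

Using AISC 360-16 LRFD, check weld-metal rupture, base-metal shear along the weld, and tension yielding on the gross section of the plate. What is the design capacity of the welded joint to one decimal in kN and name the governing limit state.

238.1 kN (gross-section yield governs)

Weld metal: throat = 0.707×12 = 8.484 mm, L = 265 mm. φR_n = 0.75 × 0.6 × 490 × 8.484 × 265 = 495.7 kN.
Base metal shear (6 mm plate): yield φR_n = 1.0×0.6×350×6×265 = 333.9 kN; rupture φR_n = 0.75×0.6×450×6×265 = 322.0 kN; take 322.0 kN (rupture).
Tension yield (gross): A_g = 126×6 = 756 mm². φR_n = 0.90 × 350 × 756 = 238.1 kN.
Governing: min(495.7, 322.0, 238.1) = 238.1 kN → gross-section yield.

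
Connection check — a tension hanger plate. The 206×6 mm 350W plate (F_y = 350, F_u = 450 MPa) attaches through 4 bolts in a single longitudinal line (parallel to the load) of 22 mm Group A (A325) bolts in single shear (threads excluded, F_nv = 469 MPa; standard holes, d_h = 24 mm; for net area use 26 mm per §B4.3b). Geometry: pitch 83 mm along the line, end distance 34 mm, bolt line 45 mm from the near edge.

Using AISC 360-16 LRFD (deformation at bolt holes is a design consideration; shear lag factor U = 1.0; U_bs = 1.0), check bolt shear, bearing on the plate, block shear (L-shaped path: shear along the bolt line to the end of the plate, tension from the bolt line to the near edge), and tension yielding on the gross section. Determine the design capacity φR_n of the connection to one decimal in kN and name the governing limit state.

298.1 kN (block shear governs)

Bolt shear: A_b = π(22)²/4 = 380.13 mm². φR_n = 0.75 × 469 × 380.13 × 4 × 1 = 534.8 kN.
Bearing (6 mm plate, F_u = 450 MPa): end bolts L_c = 34 − 24/2 = 22, R_n = min(1.2×22×6×450, 2.4×22×6×450) = 71.28 kN/bolt; interior L_c = 83 − 24 = 59, R_n = 142.56 kN/bolt. φR_n = 0.75 × (1×71.28 + 3×142.56) = 374.2 kN.
Block shear: shear path 1×[34+3×83] = 1×283 mm, A_gv = 1698, A_nv = 1×(283 − 3.5×26)×6 = 1152 mm²; tension to near edge: (45 − 0.5×26)×6 = 192 mm². R_n = min(0.6×450×1152, 0.6×350×1698) + 1.0×450×192 = min(311.04, 356.58) + 86.4 = 397.44 kN. φR_n = 0.75 × 397.44 = 298.1 kN.
Tension yield (gross): A_g = 206×6 = 1236 mm². φR_n = 0.90 × 350 × 1236 = 389.3 kN.
Governing: min(534.8, 374.2, 298.1, 389.3) = 298.1 kN → block shear.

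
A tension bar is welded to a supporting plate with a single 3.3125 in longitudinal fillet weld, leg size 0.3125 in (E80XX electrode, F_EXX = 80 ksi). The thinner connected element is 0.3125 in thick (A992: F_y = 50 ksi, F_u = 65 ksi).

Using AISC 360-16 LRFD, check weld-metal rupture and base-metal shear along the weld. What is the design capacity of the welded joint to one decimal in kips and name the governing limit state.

26.3 kips (weld metal governs)

Weld metal: throat = 0.707×0.3125 = 0.22094 in, L = 3.3125 in. φR_n = 0.75 × 0.6 × 80 × 0.22094 × 3.3125 = 26.3 kips.
Base metal shear (0.3125 in plate): yield φR_n = 1.0×0.6×50×0.3125×3.3125 = 31.1 kips; rupture φR_n = 0.75×0.6×65×0.3125×3.3125 = 30.3 kips; take 30.3 kips (rupture).
Governing: min(26.3, 30.3) = 26.3 kips → weld metal.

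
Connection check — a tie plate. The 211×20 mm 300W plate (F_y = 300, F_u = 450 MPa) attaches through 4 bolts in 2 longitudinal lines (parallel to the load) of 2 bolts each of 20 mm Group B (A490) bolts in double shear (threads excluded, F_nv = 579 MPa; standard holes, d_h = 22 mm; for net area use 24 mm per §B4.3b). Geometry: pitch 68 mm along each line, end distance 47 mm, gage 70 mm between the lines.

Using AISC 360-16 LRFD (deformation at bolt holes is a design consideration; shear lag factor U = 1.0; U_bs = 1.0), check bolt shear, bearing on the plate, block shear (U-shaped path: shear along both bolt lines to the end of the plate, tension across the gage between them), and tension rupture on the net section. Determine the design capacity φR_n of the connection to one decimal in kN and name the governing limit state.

931.5 kN (block shear governs)

Bolt shear: A_b = π(20)²/4 = 314.16 mm². φR_n = 0.75 × 579 × 314.16 × 4 × 2 = 1091.4 kN.
Bearing (20 mm plate, F_u = 450 MPa): end bolts L_c = 47 − 22/2 = 36, R_n = min(1.2×36×20×450, 2.4×20×20×450) = 388.8 kN/bolt; interior L_c = 68 − 22 = 46, R_n = 432 kN/bolt. φR_n = 0.75 × (2×388.8 + 2×432) = 1231.2 kN.
Block shear: shear path 2×[47+1×68] = 2×115 mm, A_gv = 4600, A_nv = 2×(115 − 1.5×24)×20 = 3160 mm²; tension across gage: (70 − 1×24)×20 = 920 mm². R_n = min(0.6×450×3160, 0.6×300×4600) + 1.0×450×920 = min(853.2, 828) + 414 = 1242 kN. φR_n = 0.75 × 1242 = 931.5 kN.
Tension rupture (net): A_n = (211 − 2×24)×20 = 3260 mm² (U = 1.0, A_e = A_n). φR_n = 0.75 × 450 × 3260 = 1100.3 kN.
Governing: min(1091.4, 1231.2, 931.5, 1100.3) = 931.5 kN → block shear.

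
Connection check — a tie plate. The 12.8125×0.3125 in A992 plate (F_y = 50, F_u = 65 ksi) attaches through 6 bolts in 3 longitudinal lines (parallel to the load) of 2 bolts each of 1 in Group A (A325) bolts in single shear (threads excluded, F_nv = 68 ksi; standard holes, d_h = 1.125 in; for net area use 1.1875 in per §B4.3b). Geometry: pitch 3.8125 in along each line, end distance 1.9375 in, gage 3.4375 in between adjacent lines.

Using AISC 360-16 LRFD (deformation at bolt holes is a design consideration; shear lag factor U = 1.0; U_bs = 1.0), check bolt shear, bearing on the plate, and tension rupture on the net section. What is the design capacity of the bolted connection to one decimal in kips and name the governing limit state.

140.9 kips (net-section rupture governs)

Bolt shear: A_b = π(1)²/4 = 0.7854 in². φR_n = 0.75 × 68 × 0.7854 × 6 × 1 = 240.3 kips.
Bearing (0.3125 in plate, F_u = 65 ksi): end bolts L_c = 1.9375 − 1.125/2 = 1.375, R_n = min(1.2×1.375×0.3125×65, 2.4×1×0.3125×65) = 33.516 kips/bolt; interior L_c = 3.8125 − 1.125 = 2.6875, R_n = 48.75 kips/bolt. φR_n = 0.75 × (3×33.516 + 3×48.75) = 185.1 kips.
Tension rupture (net): A_n = (12.8125 − 3×1.1875)×0.3125 = 2.8906 in² (U = 1.0, A_e = A_n). φR_n = 0.75 × 65 × 2.8906 = 140.9 kips.
Governing: min(240.3, 185.1, 140.9) = 140.9 kips → net-section rupture.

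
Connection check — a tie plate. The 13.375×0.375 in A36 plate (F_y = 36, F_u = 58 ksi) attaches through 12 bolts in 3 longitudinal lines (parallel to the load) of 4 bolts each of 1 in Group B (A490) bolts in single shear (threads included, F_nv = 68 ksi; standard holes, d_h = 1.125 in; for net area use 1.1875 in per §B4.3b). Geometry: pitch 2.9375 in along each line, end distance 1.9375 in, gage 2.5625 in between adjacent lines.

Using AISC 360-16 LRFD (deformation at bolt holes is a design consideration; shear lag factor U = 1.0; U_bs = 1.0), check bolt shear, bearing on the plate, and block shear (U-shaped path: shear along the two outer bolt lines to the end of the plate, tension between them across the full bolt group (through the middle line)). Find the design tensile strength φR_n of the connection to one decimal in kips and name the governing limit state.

173.9 kips (block shear governs)

Bolt shear: A_b = π(1)²/4 = 0.7854 in². φR_n = 0.75 × 68 × 0.7854 × 12 × 1 = 480.7 kips.
Bearing (0.375 in plate, F_u = 58 ksi): end bolts L_c = 1.9375 − 1.125/2 = 1.375, R_n = min(1.2×1.375×0.375×58, 2.4×1×0.375×58) = 35.888 kips/bolt; interior L_c = 2.9375 − 1.125 = 1.8125, R_n = 47.306 kips/bolt. φR_n = 0.75 × (3×35.888 + 9×47.306) = 400.1 kips.
Block shear: shear path 2×[1.9375+3×2.9375] = 2×10.75 in, A_gv = 8.0625, A_nv = 2×(10.75 − 3.5×1.1875)×0.375 = 4.9453 in²; tension across gage: (5.125 − 2×1.1875)×0.375 = 1.0313 in². R_n = min(0.6×58×4.9453, 0.6×36×8.0625) + 1.0×58×1.0313 = min(172.1, 174.15) + 59.815 = 231.92 kips. φR_n = 0.75 × 231.92 = 173.9 kips.
Governing: min(480.7, 400.1, 173.9) = 173.9 kips → block shear.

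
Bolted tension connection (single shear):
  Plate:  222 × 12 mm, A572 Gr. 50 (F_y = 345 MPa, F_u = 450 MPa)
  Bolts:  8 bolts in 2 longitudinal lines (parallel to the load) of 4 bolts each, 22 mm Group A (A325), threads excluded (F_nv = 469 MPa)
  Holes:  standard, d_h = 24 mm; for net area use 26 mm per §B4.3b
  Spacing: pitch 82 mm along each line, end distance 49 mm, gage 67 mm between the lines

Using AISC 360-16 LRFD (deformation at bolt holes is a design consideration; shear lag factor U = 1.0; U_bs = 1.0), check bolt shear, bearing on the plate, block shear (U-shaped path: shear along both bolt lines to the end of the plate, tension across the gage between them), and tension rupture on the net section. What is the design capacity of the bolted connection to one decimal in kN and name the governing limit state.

Bolt shear: A_b = π(22)²/4 = 380.13 mm². φR_n = 0.75 × 469 × 380.13 × 8 × 1 = 1069.7 kN.
Bearing (12 mm plate, F_u = 450 MPa): end bolts L_c = 49 − 24/2 = 37, R_n = min(1.2×37×12×450, 2.4×22×12×450) = 239.76 kN/bolt; interior L_c = 82 − 24 = 58, R_n = 285.12 kN/bolt. φR_n = 0.75 × (2×239.76 + 6×285.12) = 1642.7 kN.
Block shear: shear path 2×[49+3×82] = 2×295 mm, A_gv = 7080, A_nv = 2×(295 − 3.5×26)×12 = 4896 mm²; tension across gage: (67 − 1×26)×12 = 492 mm². R_n = min(0.6×450×4896, 0.6×345×7080) + 1.0×450×492 = min(1321.9, 1465.6) + 221.4 = 1543.3 kN. φR_n = 0.75 × 1543.3 = 1157.5 kN.
Tension rupture (net): A_n = (222 − 2×26)×12 = 2040 mm² (U = 1.0, A_e = A_n). φR_n = 0.75 × 450 × 2040 = 688.5 kN.
Governing: min(1069.7, 1642.7, 1157.5, 688.5) = 688.5 kN → net-section rupture.

688.5 kN (net-section rupture governs)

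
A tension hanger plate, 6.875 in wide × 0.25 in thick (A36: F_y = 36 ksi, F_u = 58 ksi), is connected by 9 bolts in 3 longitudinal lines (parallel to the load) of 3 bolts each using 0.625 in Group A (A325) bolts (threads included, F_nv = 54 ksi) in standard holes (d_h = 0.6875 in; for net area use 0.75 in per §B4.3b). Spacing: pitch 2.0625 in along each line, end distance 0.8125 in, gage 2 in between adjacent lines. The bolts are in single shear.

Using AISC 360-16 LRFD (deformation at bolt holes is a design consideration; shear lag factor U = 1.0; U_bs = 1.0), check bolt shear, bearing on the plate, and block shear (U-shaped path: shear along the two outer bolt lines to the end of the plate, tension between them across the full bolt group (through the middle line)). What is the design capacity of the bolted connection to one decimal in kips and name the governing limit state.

67.2 kips (block shear governs)

Bolt shear: A_b = π(0.625)²/4 = 0.3068 in². φR_n = 0.75 × 54 × 0.3068 × 9 × 1 = 111.8 kips.
Bearing (0.25 in plate, F_u = 58 ksi): end bolts L_c = 0.8125 − 0.6875/2 = 0.46875, R_n = min(1.2×0.46875×0.25×58, 2.4×0.625×0.25×58) = 8.1563 kips/bolt; interior L_c = 2.0625 − 0.6875 = 1.375, R_n = 21.75 kips/bolt. φR_n = 0.75 × (3×8.1563 + 6×21.75) = 116.2 kips.
Block shear: shear path 2×[0.8125+2×2.0625] = 2×4.9375 in, A_gv = 2.4688, A_nv = 2×(4.9375 − 2.5×0.75)×0.25 = 1.5313 in²; tension across gage: (4 − 2×0.75)×0.25 = 0.625 in². R_n = min(0.6×58×1.5313, 0.6×36×2.4688) + 1.0×58×0.625 = min(53.289, 53.326) + 36.25 = 89.539 kips. φR_n = 0.75 × 89.539 = 67.2 kips.
Governing: min(111.8, 116.2, 67.2) = 67.2 kips → block shear.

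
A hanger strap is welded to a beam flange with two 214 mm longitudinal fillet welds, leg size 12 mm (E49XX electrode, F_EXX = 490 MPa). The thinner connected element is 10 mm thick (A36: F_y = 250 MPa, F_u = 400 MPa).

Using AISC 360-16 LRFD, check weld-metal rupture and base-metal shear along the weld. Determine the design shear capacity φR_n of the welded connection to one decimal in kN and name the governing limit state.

Weld metal: throat = 0.707×12 = 8.484 mm, L = 2×214 = 428 mm. φR_n = 0.75 × 0.6 × 490 × 8.484 × 428 = 800.7 kN.
Base metal shear (10 mm plate): yield φR_n = 1.0×0.6×250×10×428 = 642.0 kN; rupture φR_n = 0.75×0.6×400×10×428 = 770.4 kN; take 642.0 kN (yield).
Governing: min(800.7, 642.0) = 642.0 kN → base-metal shear.

642.0 kN (base-metal shear governs)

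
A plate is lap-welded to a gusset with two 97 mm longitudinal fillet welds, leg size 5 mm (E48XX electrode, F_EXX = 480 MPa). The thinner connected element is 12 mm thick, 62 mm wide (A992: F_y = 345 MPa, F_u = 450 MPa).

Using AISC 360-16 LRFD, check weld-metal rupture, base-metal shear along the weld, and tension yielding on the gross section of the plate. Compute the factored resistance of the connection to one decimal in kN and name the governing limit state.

Weld metal: throat = 0.707×5 = 3.535 mm, L = 2×97 = 194 mm. φR_n = 0.75 × 0.6 × 480 × 3.535 × 194 = 148.1 kN.
Base metal shear (12 mm plate): yield φR_n = 1.0×0.6×345×12×194 = 481.9 kN; rupture φR_n = 0.75×0.6×450×12×194 = 471.4 kN; take 471.4 kN (rupture).
Tension yield (gross): A_g = 62×12 = 744 mm². φR_n = 0.90 × 345 × 744 = 231.0 kN.
Governing: min(148.1, 471.4, 231.0) = 148.1 kN → weld metal.

148.1 kN (weld metal governs)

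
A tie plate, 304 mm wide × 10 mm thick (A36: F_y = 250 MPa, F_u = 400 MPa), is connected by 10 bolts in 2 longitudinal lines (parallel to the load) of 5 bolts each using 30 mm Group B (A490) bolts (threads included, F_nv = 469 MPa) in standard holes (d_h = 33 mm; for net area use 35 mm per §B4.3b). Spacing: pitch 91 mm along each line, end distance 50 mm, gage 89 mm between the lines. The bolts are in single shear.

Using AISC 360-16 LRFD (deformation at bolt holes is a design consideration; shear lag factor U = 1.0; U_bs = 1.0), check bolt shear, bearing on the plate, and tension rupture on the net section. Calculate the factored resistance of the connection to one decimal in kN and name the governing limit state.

702.0 kN (net-section rupture governs)

Bolt shear: A_b = π(30)²/4 = 706.86 mm². φR_n = 0.75 × 469 × 706.86 × 10 × 1 = 2486.4 kN.
Bearing (10 mm plate, F_u = 400 MPa): end bolts L_c = 50 − 33/2 = 33.5, R_n = min(1.2×33.5×10×400, 2.4×30×10×400) = 160.8 kN/bolt; interior L_c = 91 − 33 = 58, R_n = 278.4 kN/bolt. φR_n = 0.75 × (2×160.8 + 8×278.4) = 1911.6 kN.
Tension rupture (net): A_n = (304 − 2×35)×10 = 2340 mm² (U = 1.0, A_e = A_n). φR_n = 0.75 × 400 × 2340 = 702.0 kN.
Governing: min(2486.4, 1911.6, 702.0) = 702.0 kN → net-section rupture.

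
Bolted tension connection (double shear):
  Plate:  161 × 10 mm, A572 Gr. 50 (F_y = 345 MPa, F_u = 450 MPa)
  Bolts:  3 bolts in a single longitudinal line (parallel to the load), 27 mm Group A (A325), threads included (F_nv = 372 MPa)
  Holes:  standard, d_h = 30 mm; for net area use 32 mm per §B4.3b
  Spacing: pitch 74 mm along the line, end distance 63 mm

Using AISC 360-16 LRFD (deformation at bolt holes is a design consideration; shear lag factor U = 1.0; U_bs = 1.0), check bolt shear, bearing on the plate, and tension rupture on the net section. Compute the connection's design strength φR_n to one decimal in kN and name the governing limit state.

435.4 kN (net-section rupture governs)

Bolt shear: A_b = π(27)²/4 = 572.56 mm². φR_n = 0.75 × 372 × 572.56 × 3 × 2 = 958.5 kN.
Bearing (10 mm plate, F_u = 450 MPa): end bolts L_c = 63 − 30/2 = 48, R_n = min(1.2×48×10×450, 2.4×27×10×450) = 259.2 kN/bolt; interior L_c = 74 − 30 = 44, R_n = 237.6 kN/bolt. φR_n = 0.75 × (1×259.2 + 2×237.6) = 550.8 kN.
Tension rupture (net): A_n = (161 − 1×32)×10 = 1290 mm² (U = 1.0, A_e = A_n). φR_n = 0.75 × 450 × 1290 = 435.4 kN.
Governing: min(958.5, 550.8, 435.4) = 435.4 kN → net-section rupture.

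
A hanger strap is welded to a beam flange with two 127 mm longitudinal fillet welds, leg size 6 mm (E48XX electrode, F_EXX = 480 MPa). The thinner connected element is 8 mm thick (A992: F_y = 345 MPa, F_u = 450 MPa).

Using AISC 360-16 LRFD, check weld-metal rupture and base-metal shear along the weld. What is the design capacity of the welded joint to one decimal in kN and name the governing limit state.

232.7 kN (weld metal governs)

Weld metal: throat = 0.707×6 = 4.242 mm, L = 2×127 = 254 mm. φR_n = 0.75 × 0.6 × 480 × 4.242 × 254 = 232.7 kN.
Base metal shear (8 mm plate): yield φR_n = 1.0×0.6×345×8×254 = 420.6 kN; rupture φR_n = 0.75×0.6×450×8×254 = 411.5 kN; take 411.5 kN (rupture).
Governing: min(232.7, 411.5) = 232.7 kN → weld metal.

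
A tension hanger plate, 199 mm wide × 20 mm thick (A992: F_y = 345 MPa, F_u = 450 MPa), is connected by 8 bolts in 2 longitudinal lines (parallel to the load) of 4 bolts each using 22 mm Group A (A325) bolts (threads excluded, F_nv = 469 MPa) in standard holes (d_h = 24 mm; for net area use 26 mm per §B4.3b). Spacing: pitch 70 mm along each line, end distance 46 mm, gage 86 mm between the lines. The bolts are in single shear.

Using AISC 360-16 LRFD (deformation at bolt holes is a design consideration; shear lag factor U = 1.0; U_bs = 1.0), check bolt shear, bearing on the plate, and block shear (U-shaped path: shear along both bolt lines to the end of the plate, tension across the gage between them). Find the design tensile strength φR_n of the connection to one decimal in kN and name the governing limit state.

Bolt shear: A_b = π(22)²/4 = 380.13 mm². φR_n = 0.75 × 469 × 380.13 × 8 × 1 = 1069.7 kN.
Bearing (20 mm plate, F_u = 450 MPa): end bolts L_c = 46 − 24/2 = 34, R_n = min(1.2×34×20×450, 2.4×22×20×450) = 367.2 kN/bolt; interior L_c = 70 − 24 = 46, R_n = 475.2 kN/bolt. φR_n = 0.75 × (2×367.2 + 6×475.2) = 2689.2 kN.
Block shear: shear path 2×[46+3×70] = 2×256 mm, A_gv = 10240, A_nv = 2×(256 − 3.5×26)×20 = 6600 mm²; tension across gage: (86 − 1×26)×20 = 1200 mm². R_n = min(0.6×450×6600, 0.6×345×10240) + 1.0×450×1200 = min(1782, 2119.7) + 540 = 2322 kN. φR_n = 0.75 × 2322 = 1741.5 kN.
Governing: min(1069.7, 2689.2, 1741.5) = 1069.7 kN → bolt shear.

1069.7 kN (bolt shear governs)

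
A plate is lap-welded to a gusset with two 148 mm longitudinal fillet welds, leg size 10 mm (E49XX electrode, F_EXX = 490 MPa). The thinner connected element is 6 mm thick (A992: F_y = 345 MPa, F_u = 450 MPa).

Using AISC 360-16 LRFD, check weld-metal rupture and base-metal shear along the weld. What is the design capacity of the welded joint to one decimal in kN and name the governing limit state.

359.6 kN (base-metal shear governs)

Weld metal: throat = 0.707×10 = 7.07 mm, L = 2×148 = 296 mm. φR_n = 0.75 × 0.6 × 490 × 7.07 × 296 = 461.4 kN.
Base metal shear (6 mm plate): yield φR_n = 1.0×0.6×345×6×296 = 367.6 kN; rupture φR_n = 0.75×0.6×450×6×296 = 359.6 kN; take 359.6 kN (rupture).
Governing: min(461.4, 359.6) = 359.6 kN → base-metal shear.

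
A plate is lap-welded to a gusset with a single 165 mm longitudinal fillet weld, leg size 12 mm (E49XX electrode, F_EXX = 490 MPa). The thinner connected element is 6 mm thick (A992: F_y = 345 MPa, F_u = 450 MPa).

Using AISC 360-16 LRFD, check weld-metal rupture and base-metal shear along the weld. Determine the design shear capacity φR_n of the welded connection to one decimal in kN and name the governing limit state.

Weld metal: throat = 0.707×12 = 8.484 mm, L = 165 mm. φR_n = 0.75 × 0.6 × 490 × 8.484 × 165 = 308.7 kN.
Base metal shear (6 mm plate): yield φR_n = 1.0×0.6×345×6×165 = 204.9 kN; rupture φR_n = 0.75×0.6×450×6×165 = 200.5 kN; take 200.5 kN (rupture).
Governing: min(308.7, 200.5) = 200.5 kN → base-metal shear.

200.5 kN (base-metal shear governs)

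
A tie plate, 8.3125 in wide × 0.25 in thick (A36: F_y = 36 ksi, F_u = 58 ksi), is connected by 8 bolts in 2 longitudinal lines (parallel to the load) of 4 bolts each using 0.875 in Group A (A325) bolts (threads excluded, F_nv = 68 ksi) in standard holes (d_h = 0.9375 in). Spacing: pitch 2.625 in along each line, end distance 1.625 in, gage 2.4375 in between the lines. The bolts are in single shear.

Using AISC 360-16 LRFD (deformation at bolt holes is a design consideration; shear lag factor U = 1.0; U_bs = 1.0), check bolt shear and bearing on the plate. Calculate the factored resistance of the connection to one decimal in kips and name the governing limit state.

162.3 kips (bearing governs)

Bolt shear: A_b = π(0.875)²/4 = 0.60132 in². φR_n = 0.75 × 68 × 0.60132 × 8 × 1 = 245.3 kips.
Bearing (0.25 in plate, F_u = 58 ksi): end bolts L_c = 1.625 − 0.9375/2 = 1.15625, R_n = min(1.2×1.15625×0.25×58, 2.4×0.875×0.25×58) = 20.119 kips/bolt; interior L_c = 2.625 − 0.9375 = 1.6875, R_n = 29.363 kips/bolt. φR_n = 0.75 × (2×20.119 + 6×29.363) = 162.3 kips.
Governing: min(245.3, 162.3) = 162.3 kips → bearing.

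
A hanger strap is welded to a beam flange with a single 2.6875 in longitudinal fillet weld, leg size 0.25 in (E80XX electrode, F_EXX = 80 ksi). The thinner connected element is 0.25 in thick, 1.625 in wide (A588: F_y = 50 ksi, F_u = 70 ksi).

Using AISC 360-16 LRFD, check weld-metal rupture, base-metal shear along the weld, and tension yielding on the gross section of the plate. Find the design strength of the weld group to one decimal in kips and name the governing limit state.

Weld metal: throat = 0.707×0.25 = 0.17675 in, L = 2.6875 in. φR_n = 0.75 × 0.6 × 80 × 0.17675 × 2.6875 = 17.1 kips.
Base metal shear (0.25 in plate): yield φR_n = 1.0×0.6×50×0.25×2.6875 = 20.2 kips; rupture φR_n = 0.75×0.6×70×0.25×2.6875 = 21.2 kips; take 20.2 kips (yield).
Tension yield (gross): A_g = 1.625×0.25 = 0.40625 in². φR_n = 0.90 × 50 × 0.40625 = 18.3 kips.
Governing: min(17.1, 20.2, 18.3) = 17.1 kips → weld metal.

17.1 kips (weld metal governs)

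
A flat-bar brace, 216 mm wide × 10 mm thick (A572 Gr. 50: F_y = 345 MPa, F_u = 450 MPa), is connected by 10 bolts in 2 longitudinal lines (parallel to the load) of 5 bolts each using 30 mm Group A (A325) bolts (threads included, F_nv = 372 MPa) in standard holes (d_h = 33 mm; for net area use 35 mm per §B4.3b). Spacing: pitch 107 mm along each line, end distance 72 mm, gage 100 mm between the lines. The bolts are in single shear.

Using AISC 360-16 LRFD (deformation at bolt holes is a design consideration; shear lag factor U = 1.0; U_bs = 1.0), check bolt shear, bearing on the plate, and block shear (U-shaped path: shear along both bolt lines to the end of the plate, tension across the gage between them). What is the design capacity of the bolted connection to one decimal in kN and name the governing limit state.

1606.5 kN (block shear governs)

Bolt shear: A_b = π(30)²/4 = 706.86 mm². φR_n = 0.75 × 372 × 706.86 × 10 × 1 = 1972.1 kN.
Bearing (10 mm plate, F_u = 450 MPa): end bolts L_c = 72 − 33/2 = 55.5, R_n = min(1.2×55.5×10×450, 2.4×30×10×450) = 299.7 kN/bolt; interior L_c = 107 − 33 = 74, R_n = 324 kN/bolt. φR_n = 0.75 × (2×299.7 + 8×324) = 2393.6 kN.
Block shear: shear path 2×[72+4×107] = 2×500 mm, A_gv = 10000, A_nv = 2×(500 − 4.5×35)×10 = 6850 mm²; tension across gage: (100 − 1×35)×10 = 650 mm². R_n = min(0.6×450×6850, 0.6×345×10000) + 1.0×450×650 = min(1849.5, 2070) + 292.5 = 2142 kN. φR_n = 0.75 × 2142 = 1606.5 kN.
Governing: min(1972.1, 2393.6, 1606.5) = 1606.5 kN → block shear.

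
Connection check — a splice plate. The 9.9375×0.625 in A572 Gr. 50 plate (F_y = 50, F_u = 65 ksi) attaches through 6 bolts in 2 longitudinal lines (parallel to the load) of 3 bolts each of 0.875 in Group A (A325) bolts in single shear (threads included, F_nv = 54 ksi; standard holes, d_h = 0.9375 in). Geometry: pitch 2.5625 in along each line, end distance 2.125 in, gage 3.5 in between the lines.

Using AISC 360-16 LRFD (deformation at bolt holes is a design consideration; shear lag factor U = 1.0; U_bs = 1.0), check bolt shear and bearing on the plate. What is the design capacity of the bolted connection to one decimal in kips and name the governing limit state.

Bolt shear: A_b = π(0.875)²/4 = 0.60132 in². φR_n = 0.75 × 54 × 0.60132 × 6 × 1 = 146.1 kips.
Bearing (0.625 in plate, F_u = 65 ksi): end bolts L_c = 2.125 − 0.9375/2 = 1.65625, R_n = min(1.2×1.65625×0.625×65, 2.4×0.875×0.625×65) = 80.742 kips/bolt; interior L_c = 2.5625 − 0.9375 = 1.625, R_n = 79.219 kips/bolt. φR_n = 0.75 × (2×80.742 + 4×79.219) = 358.8 kips.
Governing: min(146.1, 358.8) = 146.1 kips → bolt shear.

146.1 kips (bolt shear governs)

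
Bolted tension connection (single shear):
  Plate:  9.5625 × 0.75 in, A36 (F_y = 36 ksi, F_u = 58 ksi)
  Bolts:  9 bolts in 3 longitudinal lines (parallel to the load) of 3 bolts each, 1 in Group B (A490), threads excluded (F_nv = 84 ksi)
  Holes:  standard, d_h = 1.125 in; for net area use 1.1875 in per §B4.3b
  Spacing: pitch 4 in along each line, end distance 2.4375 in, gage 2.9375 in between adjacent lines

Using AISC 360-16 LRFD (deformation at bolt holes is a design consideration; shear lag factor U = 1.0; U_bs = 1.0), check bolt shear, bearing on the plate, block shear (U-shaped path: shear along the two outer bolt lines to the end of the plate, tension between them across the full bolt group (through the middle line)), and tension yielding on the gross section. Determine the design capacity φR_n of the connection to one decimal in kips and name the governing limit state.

Bolt shear: A_b = π(1)²/4 = 0.7854 in². φR_n = 0.75 × 84 × 0.7854 × 9 × 1 = 445.3 kips.
Bearing (0.75 in plate, F_u = 58 ksi): end bolts L_c = 2.4375 − 1.125/2 = 1.875, R_n = min(1.2×1.875×0.75×58, 2.4×1×0.75×58) = 97.875 kips/bolt; interior L_c = 4 − 1.125 = 2.875, R_n = 104.4 kips/bolt. φR_n = 0.75 × (3×97.875 + 6×104.4) = 690.0 kips.
Block shear: shear path 2×[2.4375+2×4] = 2×10.4375 in, A_gv = 15.656, A_nv = 2×(10.4375 − 2.5×1.1875)×0.75 = 11.203 in²; tension across gage: (5.875 − 2×1.1875)×0.75 = 2.625 in². R_n = min(0.6×58×11.203, 0.6×36×15.656) + 1.0×58×2.625 = min(389.86, 338.17) + 152.25 = 490.42 kips. φR_n = 0.75 × 490.42 = 367.8 kips.
Tension yield (gross): A_g = 9.5625×0.75 = 7.1719 in². φR_n = 0.90 × 36 × 7.1719 = 232.4 kips.
Governing: min(445.3, 690.0, 367.8, 232.4) = 232.4 kips → gross-section yield.

232.4 kips (gross-section yield governs)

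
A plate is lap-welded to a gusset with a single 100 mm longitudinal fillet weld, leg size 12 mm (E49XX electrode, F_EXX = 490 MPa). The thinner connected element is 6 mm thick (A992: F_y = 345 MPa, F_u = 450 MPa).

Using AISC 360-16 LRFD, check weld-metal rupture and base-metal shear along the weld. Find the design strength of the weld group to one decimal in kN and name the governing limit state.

121.5 kN (base-metal shear governs)

Weld metal: throat = 0.707×12 = 8.484 mm, L = 100 mm. φR_n = 0.75 × 0.6 × 490 × 8.484 × 100 = 187.1 kN.
Base metal shear (6 mm plate): yield φR_n = 1.0×0.6×345×6×100 = 124.2 kN; rupture φR_n = 0.75×0.6×450×6×100 = 121.5 kN; take 121.5 kN (rupture).
Governing: min(187.1, 121.5) = 121.5 kN → base-metal shear.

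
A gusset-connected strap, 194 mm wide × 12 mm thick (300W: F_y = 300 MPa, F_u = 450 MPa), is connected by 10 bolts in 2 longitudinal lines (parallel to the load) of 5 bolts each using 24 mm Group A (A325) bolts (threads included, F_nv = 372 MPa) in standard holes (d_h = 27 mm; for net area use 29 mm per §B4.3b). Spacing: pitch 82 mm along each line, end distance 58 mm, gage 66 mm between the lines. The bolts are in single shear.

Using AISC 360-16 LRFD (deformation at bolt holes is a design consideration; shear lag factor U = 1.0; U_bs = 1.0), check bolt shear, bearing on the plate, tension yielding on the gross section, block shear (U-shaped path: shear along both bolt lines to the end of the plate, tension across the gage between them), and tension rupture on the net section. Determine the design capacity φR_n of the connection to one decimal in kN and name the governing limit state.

550.8 kN (net-section rupture governs)

Bolt shear: A_b = π(24)²/4 = 452.39 mm². φR_n = 0.75 × 372 × 452.39 × 10 × 1 = 1262.2 kN.
Bearing (12 mm plate, F_u = 450 MPa): end bolts L_c = 58 − 27/2 = 44.5, R_n = min(1.2×44.5×12×450, 2.4×24×12×450) = 288.36 kN/bolt; interior L_c = 82 − 27 = 55, R_n = 311.04 kN/bolt. φR_n = 0.75 × (2×288.36 + 8×311.04) = 2298.8 kN.
Tension yield (gross): A_g = 194×12 = 2328 mm². φR_n = 0.90 × 300 × 2328 = 628.6 kN.
Block shear: shear path 2×[58+4×82] = 2×386 mm, A_gv = 9264, A_nv = 2×(386 − 4.5×29)×12 = 6132 mm²; tension across gage: (66 − 1×29)×12 = 444 mm². R_n = min(0.6×450×6132, 0.6×300×9264) + 1.0×450×444 = min(1655.6, 1667.5) + 199.8 = 1855.4 kN. φR_n = 0.75 × 1855.4 = 1391.6 kN.
Tension rupture (net): A_n = (194 − 2×29)×12 = 1632 mm² (U = 1.0, A_e = A_n). φR_n = 0.75 × 450 × 1632 = 550.8 kN.
Governing: min(1262.2, 2298.8, 628.6, 1391.6, 550.8) = 550.8 kN → net-section rupture.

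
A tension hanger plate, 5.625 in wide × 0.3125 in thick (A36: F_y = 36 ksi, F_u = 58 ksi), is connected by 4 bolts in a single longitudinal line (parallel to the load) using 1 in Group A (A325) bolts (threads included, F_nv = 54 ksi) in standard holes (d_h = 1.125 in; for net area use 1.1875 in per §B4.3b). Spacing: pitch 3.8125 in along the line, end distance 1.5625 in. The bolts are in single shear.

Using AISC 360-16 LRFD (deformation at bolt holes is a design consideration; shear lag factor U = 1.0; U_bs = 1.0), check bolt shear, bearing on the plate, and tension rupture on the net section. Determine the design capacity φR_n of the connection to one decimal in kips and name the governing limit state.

Bolt shear: A_b = π(1)²/4 = 0.7854 in². φR_n = 0.75 × 54 × 0.7854 × 4 × 1 = 127.2 kips.
Bearing (0.3125 in plate, F_u = 58 ksi): end bolts L_c = 1.5625 − 1.125/2 = 1, R_n = min(1.2×1×0.3125×58, 2.4×1×0.3125×58) = 21.75 kips/bolt; interior L_c = 3.8125 − 1.125 = 2.6875, R_n = 43.5 kips/bolt. φR_n = 0.75 × (1×21.75 + 3×43.5) = 114.2 kips.
Tension rupture (net): A_n = (5.625 − 1×1.1875)×0.3125 = 1.3867 in² (U = 1.0, A_e = A_n). φR_n = 0.75 × 58 × 1.3867 = 60.3 kips.
Governing: min(127.2, 114.2, 60.3) = 60.3 kips → net-section rupture.

60.3 kips (net-section rupture governs)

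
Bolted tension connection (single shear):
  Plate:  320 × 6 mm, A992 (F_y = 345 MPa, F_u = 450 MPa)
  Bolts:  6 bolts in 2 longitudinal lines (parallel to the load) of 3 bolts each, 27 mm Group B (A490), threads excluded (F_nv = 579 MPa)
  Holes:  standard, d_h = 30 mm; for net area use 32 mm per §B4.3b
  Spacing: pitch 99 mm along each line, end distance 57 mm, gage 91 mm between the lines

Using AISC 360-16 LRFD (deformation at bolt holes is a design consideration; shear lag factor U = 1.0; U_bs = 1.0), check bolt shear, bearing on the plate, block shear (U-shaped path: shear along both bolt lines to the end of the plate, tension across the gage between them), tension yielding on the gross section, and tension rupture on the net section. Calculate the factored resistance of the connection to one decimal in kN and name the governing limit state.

Bolt shear: A_b = π(27)²/4 = 572.56 mm². φR_n = 0.75 × 579 × 572.56 × 6 × 1 = 1491.8 kN.
Bearing (6 mm plate, F_u = 450 MPa): end bolts L_c = 57 − 30/2 = 42, R_n = min(1.2×42×6×450, 2.4×27×6×450) = 136.08 kN/bolt; interior L_c = 99 − 30 = 69, R_n = 174.96 kN/bolt. φR_n = 0.75 × (2×136.08 + 4×174.96) = 729.0 kN.
Block shear: shear path 2×[57+2×99] = 2×255 mm, A_gv = 3060, A_nv = 2×(255 − 2.5×32)×6 = 2100 mm²; tension across gage: (91 − 1×32)×6 = 354 mm². R_n = min(0.6×450×2100, 0.6×345×3060) + 1.0×450×354 = min(567, 633.42) + 159.3 = 726.3 kN. φR_n = 0.75 × 726.3 = 544.7 kN.
Tension yield (gross): A_g = 320×6 = 1920 mm². φR_n = 0.90 × 345 × 1920 = 596.2 kN.
Tension rupture (net): A_n = (320 − 2×32)×6 = 1536 mm² (U = 1.0, A_e = A_n). φR_n = 0.75 × 450 × 1536 = 518.4 kN.
Governing: min(1491.8, 729.0, 544.7, 596.2, 518.4) = 518.4 kN → net-section rupture.

518.4 kN (net-section rupture governs)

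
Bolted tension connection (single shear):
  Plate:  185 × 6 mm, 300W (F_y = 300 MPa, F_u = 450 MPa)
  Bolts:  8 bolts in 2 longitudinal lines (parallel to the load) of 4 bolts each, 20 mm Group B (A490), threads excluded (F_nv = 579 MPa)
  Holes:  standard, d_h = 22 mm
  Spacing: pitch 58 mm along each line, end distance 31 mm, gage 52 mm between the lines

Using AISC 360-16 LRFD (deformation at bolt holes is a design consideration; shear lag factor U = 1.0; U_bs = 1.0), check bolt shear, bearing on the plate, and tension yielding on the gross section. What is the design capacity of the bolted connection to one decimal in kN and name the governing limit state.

Bolt shear: A_b = π(20)²/4 = 314.16 mm². φR_n = 0.75 × 579 × 314.16 × 8 × 1 = 1091.4 kN.
Bearing (6 mm plate, F_u = 450 MPa): end bolts L_c = 31 − 22/2 = 20, R_n = min(1.2×20×6×450, 2.4×20×6×450) = 64.8 kN/bolt; interior L_c = 58 − 22 = 36, R_n = 116.64 kN/bolt. φR_n = 0.75 × (2×64.8 + 6×116.64) = 622.1 kN.
Tension yield (gross): A_g = 185×6 = 1110 mm². φR_n = 0.90 × 300 × 1110 = 299.7 kN.
Governing: min(1091.4, 622.1, 299.7) = 299.7 kN → gross-section yield.

299.7 kN (gross-section yield governs)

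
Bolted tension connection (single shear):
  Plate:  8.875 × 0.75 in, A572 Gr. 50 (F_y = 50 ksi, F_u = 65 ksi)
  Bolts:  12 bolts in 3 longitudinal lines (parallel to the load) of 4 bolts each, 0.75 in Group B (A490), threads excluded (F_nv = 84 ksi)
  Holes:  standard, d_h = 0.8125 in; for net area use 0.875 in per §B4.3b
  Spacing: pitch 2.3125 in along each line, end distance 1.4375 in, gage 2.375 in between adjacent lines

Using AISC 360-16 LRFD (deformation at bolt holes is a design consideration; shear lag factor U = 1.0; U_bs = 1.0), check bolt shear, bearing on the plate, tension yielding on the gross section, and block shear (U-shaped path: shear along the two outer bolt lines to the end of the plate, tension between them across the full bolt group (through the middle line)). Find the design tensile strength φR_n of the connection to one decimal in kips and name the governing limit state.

299.5 kips (gross-section yield governs)

Bolt shear: A_b = π(0.75)²/4 = 0.44179 in². φR_n = 0.75 × 84 × 0.44179 × 12 × 1 = 334.0 kips.
Bearing (0.75 in plate, F_u = 65 ksi): end bolts L_c = 1.4375 − 0.8125/2 = 1.03125, R_n = min(1.2×1.03125×0.75×65, 2.4×0.75×0.75×65) = 60.328 kips/bolt; interior L_c = 2.3125 − 0.8125 = 1.5, R_n = 87.75 kips/bolt. φR_n = 0.75 × (3×60.328 + 9×87.75) = 728.1 kips.
Tension yield (gross): A_g = 8.875×0.75 = 6.6563 in². φR_n = 0.90 × 50 × 6.6563 = 299.5 kips.
Block shear: shear path 2×[1.4375+3×2.3125] = 2×8.375 in, A_gv = 12.563, A_nv = 2×(8.375 − 3.5×0.875)×0.75 = 7.9688 in²; tension across gage: (4.75 − 2×0.875)×0.75 = 2.25 in². R_n = min(0.6×65×7.9688, 0.6×50×12.563) + 1.0×65×2.25 = min(310.78, 376.89) + 146.25 = 457.03 kips. φR_n = 0.75 × 457.03 = 342.8 kips.
Governing: min(334.0, 728.1, 299.5, 342.8) = 299.5 kips → gross-section yield.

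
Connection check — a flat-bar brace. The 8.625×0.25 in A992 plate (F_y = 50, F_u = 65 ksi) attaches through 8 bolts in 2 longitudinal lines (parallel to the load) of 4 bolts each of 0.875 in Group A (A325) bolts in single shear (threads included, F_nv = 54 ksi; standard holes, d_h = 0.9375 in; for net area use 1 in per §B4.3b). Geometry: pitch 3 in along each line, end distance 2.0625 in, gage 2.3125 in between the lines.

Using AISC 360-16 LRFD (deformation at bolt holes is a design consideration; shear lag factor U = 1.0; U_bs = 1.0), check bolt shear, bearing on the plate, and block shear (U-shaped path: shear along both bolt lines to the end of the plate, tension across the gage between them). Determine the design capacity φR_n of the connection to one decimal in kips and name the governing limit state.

Bolt shear: A_b = π(0.875)²/4 = 0.60132 in². φR_n = 0.75 × 54 × 0.60132 × 8 × 1 = 194.8 kips.
Bearing (0.25 in plate, F_u = 65 ksi): end bolts L_c = 2.0625 − 0.9375/2 = 1.59375, R_n = min(1.2×1.59375×0.25×65, 2.4×0.875×0.25×65) = 31.078 kips/bolt; interior L_c = 3 − 0.9375 = 2.0625, R_n = 34.125 kips/bolt. φR_n = 0.75 × (2×31.078 + 6×34.125) = 200.2 kips.
Block shear: shear path 2×[2.0625+3×3] = 2×11.0625 in, A_gv = 5.5313, A_nv = 2×(11.0625 − 3.5×1)×0.25 = 3.7813 in²; tension across gage: (2.3125 − 1×1)×0.25 = 0.32813 in². R_n = min(0.6×65×3.7813, 0.6×50×5.5313) + 1.0×65×0.32813 = min(147.47, 165.94) + 21.328 = 168.8 kips. φR_n = 0.75 × 168.8 = 126.6 kips.
Governing: min(194.8, 200.2, 126.6) = 126.6 kips → block shear.

126.6 kips (block shear governs)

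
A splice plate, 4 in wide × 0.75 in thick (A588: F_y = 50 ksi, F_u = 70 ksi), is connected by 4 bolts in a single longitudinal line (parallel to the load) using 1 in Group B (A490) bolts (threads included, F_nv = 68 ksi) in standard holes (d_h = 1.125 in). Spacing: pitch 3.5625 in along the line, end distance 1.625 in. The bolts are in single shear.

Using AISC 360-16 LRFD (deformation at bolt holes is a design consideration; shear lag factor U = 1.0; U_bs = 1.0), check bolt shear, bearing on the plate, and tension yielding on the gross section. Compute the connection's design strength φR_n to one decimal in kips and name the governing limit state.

Bolt shear: A_b = π(1)²/4 = 0.7854 in². φR_n = 0.75 × 68 × 0.7854 × 4 × 1 = 160.2 kips.
Bearing (0.75 in plate, F_u = 70 ksi): end bolts L_c = 1.625 − 1.125/2 = 1.0625, R_n = min(1.2×1.0625×0.75×70, 2.4×1×0.75×70) = 66.938 kips/bolt; interior L_c = 3.5625 − 1.125 = 2.4375, R_n = 126 kips/bolt. φR_n = 0.75 × (1×66.938 + 3×126) = 333.7 kips.
Tension yield (gross): A_g = 4×0.75 = 3 in². φR_n = 0.90 × 50 × 3 = 135.0 kips.
Governing: min(160.2, 333.7, 135.0) = 135.0 kips → gross-section yield.

135.0 kips (gross-section yield governs)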